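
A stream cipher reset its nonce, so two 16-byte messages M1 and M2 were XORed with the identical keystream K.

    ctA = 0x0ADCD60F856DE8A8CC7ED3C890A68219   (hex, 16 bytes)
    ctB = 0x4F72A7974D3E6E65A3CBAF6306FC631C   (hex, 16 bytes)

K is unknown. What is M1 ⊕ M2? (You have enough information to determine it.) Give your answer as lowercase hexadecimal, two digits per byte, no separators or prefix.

45ae7198c85386cd6fb57cab965ae105

ctA ⊕ ctB = (M1 ⊕ K) ⊕ (M2 ⊕ K) = M1 ⊕ M2 — the shared key cancels under XOR.
0a ⊕ 4f = 45
dc ⊕ 72 = ae
d6 ⊕ a7 = 71
0f ⊕ 97 = 98
85 ⊕ 4d = c8
6d ⊕ 3e = 53
e8 ⊕ 6e = 86
a8 ⊕ 65 = cd
cc ⊕ a3 = 6f
7e ⊕ cb = b5
d3 ⊕ af = 7c
c8 ⊕ 63 = ab
90 ⊕ 06 = 96
a6 ⊕ fc = 5a
82 ⊕ 63 = e1
19 ⊕ 1c = 05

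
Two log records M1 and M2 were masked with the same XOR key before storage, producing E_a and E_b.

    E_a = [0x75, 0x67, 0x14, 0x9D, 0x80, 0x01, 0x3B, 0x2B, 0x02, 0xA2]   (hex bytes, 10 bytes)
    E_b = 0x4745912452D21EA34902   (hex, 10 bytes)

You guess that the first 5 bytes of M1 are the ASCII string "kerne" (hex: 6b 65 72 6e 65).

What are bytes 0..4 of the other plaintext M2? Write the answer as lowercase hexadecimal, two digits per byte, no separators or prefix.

5947f7d7b7

First, E_a ⊕ E_b = (M1 ⊕ K) ⊕ (M2 ⊕ K) = M1 ⊕ M2, so the key drops out. Then M2 = (M1 ⊕ M2) ⊕ M1 over the first 5 bytes.
byte 0: (75 xor 47) xor 6b = 32 xor 6b = 59
byte 1: (67 xor 45) xor 65 = 22 xor 65 = 47
byte 2: (14 xor 91) xor 72 = 85 xor 72 = f7
byte 3: (9d xor 24) xor 6e = b9 xor 6e = d7
byte 4: (80 xor 52) xor 65 = d2 xor 65 = b7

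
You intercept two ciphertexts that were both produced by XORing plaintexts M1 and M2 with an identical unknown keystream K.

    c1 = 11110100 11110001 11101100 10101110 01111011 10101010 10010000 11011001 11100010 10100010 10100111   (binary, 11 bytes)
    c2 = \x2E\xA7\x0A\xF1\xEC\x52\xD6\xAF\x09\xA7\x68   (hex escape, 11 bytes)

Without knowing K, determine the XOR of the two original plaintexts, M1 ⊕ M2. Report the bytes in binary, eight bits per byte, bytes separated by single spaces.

c1 ⊕ c2 = (M1 ⊕ K) ⊕ (M2 ⊕ K) = M1 ⊕ M2 — the shared key cancels under XOR.
f4 ⊕ 2e = da
f1 ⊕ a7 = 56
ec ⊕ 0a = e6
ae ⊕ f1 = 5f
7b ⊕ ec = 97
aa ⊕ 52 = f8
90 ⊕ d6 = 46
d9 ⊕ af = 76
e2 ⊕ 09 = eb
a2 ⊕ a7 = 05
a7 ⊕ 68 = cf

11011010 01010110 11100110 01011111 10010111 11111000 01000110 01110110 11101011 00000101 11001111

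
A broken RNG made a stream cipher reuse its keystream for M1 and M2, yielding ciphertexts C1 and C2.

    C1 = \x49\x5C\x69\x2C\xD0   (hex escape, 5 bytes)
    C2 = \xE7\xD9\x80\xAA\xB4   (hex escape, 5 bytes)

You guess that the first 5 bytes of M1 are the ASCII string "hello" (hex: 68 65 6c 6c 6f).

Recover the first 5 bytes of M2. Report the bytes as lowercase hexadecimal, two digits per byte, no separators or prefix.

First, C1 ⊕ C2 = (M1 ⊕ K) ⊕ (M2 ⊕ K) = M1 ⊕ M2, so the key drops out. Then M2 = (M1 ⊕ M2) ⊕ M1 over the first 5 bytes.
byte 0: (49 ^ e7) ^ 68 = ae ^ 68 = c6
byte 1: (5c ^ d9) ^ 65 = 85 ^ 65 = e0
byte 2: (69 ^ 80) ^ 6c = e9 ^ 6c = 85
byte 3: (2c ^ aa) ^ 6c = 86 ^ 6c = ea
byte 4: (d0 ^ b4) ^ 6f = 64 ^ 6f = 0b

c6e085ea0b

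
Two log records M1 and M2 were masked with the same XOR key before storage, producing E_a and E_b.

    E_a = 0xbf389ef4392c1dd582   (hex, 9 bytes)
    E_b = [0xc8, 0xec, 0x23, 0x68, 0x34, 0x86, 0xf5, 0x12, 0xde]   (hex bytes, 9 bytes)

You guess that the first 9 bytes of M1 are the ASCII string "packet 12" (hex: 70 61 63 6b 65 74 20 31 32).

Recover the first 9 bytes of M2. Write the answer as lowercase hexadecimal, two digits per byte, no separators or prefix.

First, E_a ⊕ E_b = (M1 ⊕ K) ⊕ (M2 ⊕ K) = M1 ⊕ M2, so the key drops out. Then M2 = (M1 ⊕ M2) ⊕ M1 over the first 9 bytes.
byte 0: (bf XOR c8) XOR 70 = 77 XOR 70 = 07
byte 1: (38 XOR ec) XOR 61 = d4 XOR 61 = b5
byte 2: (9e XOR 23) XOR 63 = bd XOR 63 = de
byte 3: (f4 XOR 68) XOR 6b = 9c XOR 6b = f7
byte 4: (39 XOR 34) XOR 65 = 0d XOR 65 = 68
byte 5: (2c XOR 86) XOR 74 = aa XOR 74 = de
byte 6: (1d XOR f5) XOR 20 = e8 XOR 20 = c8
byte 7: (d5 XOR 12) XOR 31 = c7 XOR 31 = f6
byte 8: (82 XOR de) XOR 32 = 5c XOR 32 = 6e

07b5def768dec8f66e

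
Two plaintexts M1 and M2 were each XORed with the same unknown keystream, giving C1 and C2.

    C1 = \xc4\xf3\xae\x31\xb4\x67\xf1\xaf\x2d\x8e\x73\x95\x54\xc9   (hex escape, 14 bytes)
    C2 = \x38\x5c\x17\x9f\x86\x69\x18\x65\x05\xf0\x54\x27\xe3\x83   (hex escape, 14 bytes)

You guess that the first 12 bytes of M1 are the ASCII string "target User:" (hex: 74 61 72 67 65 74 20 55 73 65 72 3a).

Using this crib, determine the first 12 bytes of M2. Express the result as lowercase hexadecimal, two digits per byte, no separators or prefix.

First, C1 ⊕ C2 = (M1 ⊕ K) ⊕ (M2 ⊕ K) = M1 ⊕ M2, so the key drops out. Then M2 = (M1 ⊕ M2) ⊕ M1 over the first 12 bytes.
byte 0: (c4 xor 38) xor 74 = fc xor 74 = 88
byte 1: (f3 xor 5c) xor 61 = af xor 61 = ce
byte 2: (ae xor 17) xor 72 = b9 xor 72 = cb
byte 3: (31 xor 9f) xor 67 = ae xor 67 = c9
byte 4: (b4 xor 86) xor 65 = 32 xor 65 = 57
byte 5: (67 xor 69) xor 74 = 0e xor 74 = 7a
byte 6: (f1 xor 18) xor 20 = e9 xor 20 = c9
byte 7: (af xor 65) xor 55 = ca xor 55 = 9f
byte 8: (2d xor 05) xor 73 = 28 xor 73 = 5b
byte 9: (8e xor f0) xor 65 = 7e xor 65 = 1b
byte 10: (73 xor 54) xor 72 = 27 xor 72 = 55
byte 11: (95 xor 27) xor 3a = b2 xor 3a = 88

88cecbc9577ac99f5b1b5588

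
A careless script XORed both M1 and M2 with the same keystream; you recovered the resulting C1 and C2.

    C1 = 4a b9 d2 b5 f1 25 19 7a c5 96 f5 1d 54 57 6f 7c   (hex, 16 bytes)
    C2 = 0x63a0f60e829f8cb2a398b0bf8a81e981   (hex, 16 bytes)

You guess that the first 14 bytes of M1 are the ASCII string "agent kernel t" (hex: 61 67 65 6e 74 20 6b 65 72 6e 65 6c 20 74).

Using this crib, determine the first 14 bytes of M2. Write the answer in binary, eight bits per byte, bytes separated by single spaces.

01001000 01111110 01000001 11010101 00000111 10011010 11111110 10101101 00010100 01100000 00100000 11001110 11111110 10100010

First, C1 ⊕ C2 = (M1 ⊕ K) ⊕ (M2 ⊕ K) = M1 ⊕ M2, so the key drops out. Then M2 = (M1 ⊕ M2) ⊕ M1 over the first 14 bytes.
byte 0: (4a XOR 63) XOR 61 = 29 XOR 61 = 48
byte 1: (b9 XOR a0) XOR 67 = 19 XOR 67 = 7e
byte 2: (d2 XOR f6) XOR 65 = 24 XOR 65 = 41
byte 3: (b5 XOR 0e) XOR 6e = bb XOR 6e = d5
byte 4: (f1 XOR 82) XOR 74 = 73 XOR 74 = 07
byte 5: (25 XOR 9f) XOR 20 = ba XOR 20 = 9a
byte 6: (19 XOR 8c) XOR 6b = 95 XOR 6b = fe
byte 7: (7a XOR b2) XOR 65 = c8 XOR 65 = ad
byte 8: (c5 XOR a3) XOR 72 = 66 XOR 72 = 14
byte 9: (96 XOR 98) XOR 6e = 0e XOR 6e = 60
byte 10: (f5 XOR b0) XOR 65 = 45 XOR 65 = 20
byte 11: (1d XOR bf) XOR 6c = a2 XOR 6c = ce
byte 12: (54 XOR 8a) XOR 20 = de XOR 20 = fe
byte 13: (57 XOR 81) XOR 74 = d6 XOR 74 = a2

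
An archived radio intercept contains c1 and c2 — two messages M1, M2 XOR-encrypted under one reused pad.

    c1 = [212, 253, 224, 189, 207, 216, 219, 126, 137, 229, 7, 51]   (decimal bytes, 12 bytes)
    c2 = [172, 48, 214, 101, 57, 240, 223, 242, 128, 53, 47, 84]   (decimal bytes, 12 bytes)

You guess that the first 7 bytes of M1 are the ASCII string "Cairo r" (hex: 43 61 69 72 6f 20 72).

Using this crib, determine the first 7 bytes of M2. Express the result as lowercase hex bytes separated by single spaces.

3b ac 5f aa 99 08 76

First, c1 ⊕ c2 = (M1 ⊕ K) ⊕ (M2 ⊕ K) = M1 ⊕ M2, so the key drops out. Then M2 = (M1 ⊕ M2) ⊕ M1 over the first 7 bytes.
byte 0: (d4 xor ac) xor 43 = 78 xor 43 = 3b
byte 1: (fd xor 30) xor 61 = cd xor 61 = ac
byte 2: (e0 xor d6) xor 69 = 36 xor 69 = 5f
byte 3: (bd xor 65) xor 72 = d8 xor 72 = aa
byte 4: (cf xor 39) xor 6f = f6 xor 6f = 99
byte 5: (d8 xor f0) xor 20 = 28 xor 20 = 08
byte 6: (db xor df) xor 72 = 04 xor 72 = 76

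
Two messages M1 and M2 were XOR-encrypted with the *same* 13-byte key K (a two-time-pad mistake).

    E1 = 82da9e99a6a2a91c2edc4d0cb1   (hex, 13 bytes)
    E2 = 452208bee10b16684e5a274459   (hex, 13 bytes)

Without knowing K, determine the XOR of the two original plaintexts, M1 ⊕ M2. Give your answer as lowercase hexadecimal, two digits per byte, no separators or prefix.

c7f8962747a9bf7460866a48e8

E1 ⊕ E2 = (M1 ⊕ K) ⊕ (M2 ⊕ K) = M1 ⊕ M2 — the shared key cancels under XOR.
130 XOR  69 = 199
218 XOR  34 = 248
158 XOR   8 = 150
153 XOR 190 =  39
166 XOR 225 =  71
162 XOR  11 = 169
169 XOR  22 = 191
 28 XOR 104 = 116
 46 XOR  78 =  96
220 XOR  90 = 134
 77 XOR  39 = 106
 12 XOR  68 =  72
177 XOR  89 = 232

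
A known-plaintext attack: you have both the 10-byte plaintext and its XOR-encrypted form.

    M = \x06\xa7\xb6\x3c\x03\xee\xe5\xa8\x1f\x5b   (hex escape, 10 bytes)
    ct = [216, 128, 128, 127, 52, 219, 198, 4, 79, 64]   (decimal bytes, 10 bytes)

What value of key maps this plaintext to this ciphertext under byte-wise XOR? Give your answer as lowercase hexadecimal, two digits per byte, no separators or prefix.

de273643373523ac501b

Since ct = M ⊕ key, XORing both sides with M gives key = M ⊕ ct.
byte 0: 06 ^ d8 = de
byte 1: a7 ^ 80 = 27
byte 2: b6 ^ 80 = 36
byte 3: 3c ^ 7f = 43
byte 4: 03 ^ 34 = 37
byte 5: ee ^ db = 35
byte 6: e5 ^ c6 = 23
byte 7: a8 ^ 04 = ac
byte 8: 1f ^ 4f = 50
byte 9: 5b ^ 40 = 1b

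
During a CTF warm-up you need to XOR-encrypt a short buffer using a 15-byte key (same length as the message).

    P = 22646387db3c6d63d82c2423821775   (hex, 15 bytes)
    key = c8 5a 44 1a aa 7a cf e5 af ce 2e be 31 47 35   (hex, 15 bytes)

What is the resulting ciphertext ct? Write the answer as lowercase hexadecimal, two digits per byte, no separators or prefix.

ea3e279d7146a28677e20a9db35040

XOR is its own inverse, so applying the key byte-wise gives the result directly.
00100010 XOR 11001000 = 11101010
01100100 XOR 01011010 = 00111110
01100011 XOR 01000100 = 00100111
10000111 XOR 00011010 = 10011101
11011011 XOR 10101010 = 01110001
00111100 XOR 01111010 = 01000110
01101101 XOR 11001111 = 10100010
01100011 XOR 11100101 = 10000110
11011000 XOR 10101111 = 01110111
00101100 XOR 11001110 = 11100010
00100100 XOR 00101110 = 00001010
00100011 XOR 10111110 = 10011101
10000010 XOR 00110001 = 10110011
00010111 XOR 01000111 = 01010000
01110101 XOR 00110101 = 01000000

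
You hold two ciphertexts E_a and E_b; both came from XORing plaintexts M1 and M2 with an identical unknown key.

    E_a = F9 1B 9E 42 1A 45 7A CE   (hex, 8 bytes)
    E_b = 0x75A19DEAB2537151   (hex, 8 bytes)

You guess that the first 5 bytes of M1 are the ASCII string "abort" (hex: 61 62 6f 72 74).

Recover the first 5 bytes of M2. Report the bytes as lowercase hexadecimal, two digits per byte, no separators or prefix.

First, E_a ⊕ E_b = (M1 ⊕ K) ⊕ (M2 ⊕ K) = M1 ⊕ M2, so the key drops out. Then M2 = (M1 ⊕ M2) ⊕ M1 over the first 5 bytes.
byte 0: (f9 ⊕ 75) ⊕ 61 = 8c ⊕ 61 = ed
byte 1: (1b ⊕ a1) ⊕ 62 = ba ⊕ 62 = d8
byte 2: (9e ⊕ 9d) ⊕ 6f = 03 ⊕ 6f = 6c
byte 3: (42 ⊕ ea) ⊕ 72 = a8 ⊕ 72 = da
byte 4: (1a ⊕ b2) ⊕ 74 = a8 ⊕ 74 = dc

edd86cdadc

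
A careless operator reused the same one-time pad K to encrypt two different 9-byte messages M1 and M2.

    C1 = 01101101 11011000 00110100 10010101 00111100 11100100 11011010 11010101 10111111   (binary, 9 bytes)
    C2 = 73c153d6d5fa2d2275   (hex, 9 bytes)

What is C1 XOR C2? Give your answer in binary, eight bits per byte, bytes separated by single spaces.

C1 ⊕ C2 = (M1 ⊕ K) ⊕ (M2 ⊕ K) = M1 ⊕ M2 — the shared key cancels under XOR.
01101101 xor 01110011 = 00011110
11011000 xor 11000001 = 00011001
00110100 xor 01010011 = 01100111
10010101 xor 11010110 = 01000011
00111100 xor 11010101 = 11101001
11100100 xor 11111010 = 00011110
11011010 xor 00101101 = 11110111
11010101 xor 00100010 = 11110111
10111111 xor 01110101 = 11001010

00011110 00011001 01100111 01000011 11101001 00011110 11110111 11110111 11001010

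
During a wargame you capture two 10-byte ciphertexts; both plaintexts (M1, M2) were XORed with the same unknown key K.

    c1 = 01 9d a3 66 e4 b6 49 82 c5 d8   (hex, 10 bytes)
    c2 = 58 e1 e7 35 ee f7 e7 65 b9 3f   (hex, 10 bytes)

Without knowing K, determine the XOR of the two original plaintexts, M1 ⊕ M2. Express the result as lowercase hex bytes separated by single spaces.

59 7c 44 53 0a 41 ae e7 7c e7

c1 ⊕ c2 = (M1 ⊕ K) ⊕ (M2 ⊕ K) = M1 ⊕ M2 — the shared key cancels under XOR.
01 ^ 58 = 59
9d ^ e1 = 7c
a3 ^ e7 = 44
66 ^ 35 = 53
e4 ^ ee = 0a
b6 ^ f7 = 41
49 ^ e7 = ae
82 ^ 65 = e7
c5 ^ b9 = 7c
d8 ^ 3f = e7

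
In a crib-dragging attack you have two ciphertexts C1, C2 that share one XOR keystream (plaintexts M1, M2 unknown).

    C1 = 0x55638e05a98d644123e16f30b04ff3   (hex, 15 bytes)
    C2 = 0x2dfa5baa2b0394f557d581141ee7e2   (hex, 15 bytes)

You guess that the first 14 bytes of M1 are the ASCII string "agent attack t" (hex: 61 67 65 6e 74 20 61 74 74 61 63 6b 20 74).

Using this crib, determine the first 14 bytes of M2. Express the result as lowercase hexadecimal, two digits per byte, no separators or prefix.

First, C1 ⊕ C2 = (M1 ⊕ K) ⊕ (M2 ⊕ K) = M1 ⊕ M2, so the key drops out. Then M2 = (M1 ⊕ M2) ⊕ M1 over the first 14 bytes.
byte 0: (55 xor 2d) xor 61 = 78 xor 61 = 19
byte 1: (63 xor fa) xor 67 = 99 xor 67 = fe
byte 2: (8e xor 5b) xor 65 = d5 xor 65 = b0
byte 3: (05 xor aa) xor 6e = af xor 6e = c1
byte 4: (a9 xor 2b) xor 74 = 82 xor 74 = f6
byte 5: (8d xor 03) xor 20 = 8e xor 20 = ae
byte 6: (64 xor 94) xor 61 = f0 xor 61 = 91
byte 7: (41 xor f5) xor 74 = b4 xor 74 = c0
byte 8: (23 xor 57) xor 74 = 74 xor 74 = 00
byte 9: (e1 xor d5) xor 61 = 34 xor 61 = 55
byte 10: (6f xor 81) xor 63 = ee xor 63 = 8d
byte 11: (30 xor 14) xor 6b = 24 xor 6b = 4f
byte 12: (b0 xor 1e) xor 20 = ae xor 20 = 8e
byte 13: (4f xor e7) xor 74 = a8 xor 74 = dc

19feb0c1f6ae91c000558d4f8edc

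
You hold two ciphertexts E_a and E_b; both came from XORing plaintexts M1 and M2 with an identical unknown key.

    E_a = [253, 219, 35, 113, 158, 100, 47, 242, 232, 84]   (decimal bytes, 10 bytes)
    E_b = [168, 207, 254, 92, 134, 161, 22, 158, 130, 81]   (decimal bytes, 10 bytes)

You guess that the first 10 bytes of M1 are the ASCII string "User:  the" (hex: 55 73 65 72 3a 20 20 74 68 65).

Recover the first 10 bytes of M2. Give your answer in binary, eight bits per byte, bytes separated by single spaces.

00000000 01100111 10111000 01011111 00100010 11100101 00011001 00011000 00000010 01100000

First, E_a ⊕ E_b = (M1 ⊕ K) ⊕ (M2 ⊕ K) = M1 ⊕ M2, so the key drops out. Then M2 = (M1 ⊕ M2) ⊕ M1 over the first 10 bytes.
byte 0: (fd ⊕ a8) ⊕ 55 = 55 ⊕ 55 = 00
byte 1: (db ⊕ cf) ⊕ 73 = 14 ⊕ 73 = 67
byte 2: (23 ⊕ fe) ⊕ 65 = dd ⊕ 65 = b8
byte 3: (71 ⊕ 5c) ⊕ 72 = 2d ⊕ 72 = 5f
byte 4: (9e ⊕ 86) ⊕ 3a = 18 ⊕ 3a = 22
byte 5: (64 ⊕ a1) ⊕ 20 = c5 ⊕ 20 = e5
byte 6: (2f ⊕ 16) ⊕ 20 = 39 ⊕ 20 = 19
byte 7: (f2 ⊕ 9e) ⊕ 74 = 6c ⊕ 74 = 18
byte 8: (e8 ⊕ 82) ⊕ 68 = 6a ⊕ 68 = 02
byte 9: (54 ⊕ 51) ⊕ 65 = 05 ⊕ 65 = 60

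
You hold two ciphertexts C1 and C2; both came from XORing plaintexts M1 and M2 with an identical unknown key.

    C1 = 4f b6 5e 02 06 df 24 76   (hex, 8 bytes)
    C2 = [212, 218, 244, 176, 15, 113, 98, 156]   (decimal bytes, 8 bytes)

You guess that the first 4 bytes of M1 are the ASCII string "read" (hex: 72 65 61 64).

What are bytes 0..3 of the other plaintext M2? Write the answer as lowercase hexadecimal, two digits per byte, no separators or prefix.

e909cbd6

First, C1 ⊕ C2 = (M1 ⊕ K) ⊕ (M2 ⊕ K) = M1 ⊕ M2, so the key drops out. Then M2 = (M1 ⊕ M2) ⊕ M1 over the first 4 bytes.
byte 0: (4f ⊕ d4) ⊕ 72 = 9b ⊕ 72 = e9
byte 1: (b6 ⊕ da) ⊕ 65 = 6c ⊕ 65 = 09
byte 2: (5e ⊕ f4) ⊕ 61 = aa ⊕ 61 = cb
byte 3: (02 ⊕ b0) ⊕ 64 = b2 ⊕ 64 = d6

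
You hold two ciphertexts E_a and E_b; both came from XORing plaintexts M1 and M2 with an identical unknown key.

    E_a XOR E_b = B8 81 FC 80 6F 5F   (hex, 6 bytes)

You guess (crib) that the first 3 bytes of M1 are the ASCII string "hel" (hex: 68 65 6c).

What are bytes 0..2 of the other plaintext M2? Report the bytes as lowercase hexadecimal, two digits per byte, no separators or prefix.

Since E_a ⊕ E_b = M1 ⊕ M2, XORing with the guessed M1 bytes yields the corresponding M2 bytes: M2 = (E_a ⊕ E_b) ⊕ M1.
b8 XOR 68 = d0
81 XOR 65 = e4
fc XOR 6c = 90

d0e490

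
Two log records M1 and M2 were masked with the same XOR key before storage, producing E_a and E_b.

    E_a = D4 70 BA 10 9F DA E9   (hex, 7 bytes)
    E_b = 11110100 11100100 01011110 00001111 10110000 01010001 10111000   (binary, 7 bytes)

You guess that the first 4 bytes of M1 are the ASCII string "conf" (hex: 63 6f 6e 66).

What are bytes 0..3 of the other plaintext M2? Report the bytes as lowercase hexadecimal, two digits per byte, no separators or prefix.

First, E_a ⊕ E_b = (M1 ⊕ K) ⊕ (M2 ⊕ K) = M1 ⊕ M2, so the key drops out. Then M2 = (M1 ⊕ M2) ⊕ M1 over the first 4 bytes.
byte 0: (d4 ^ f4) ^ 63 = 20 ^ 63 = 43
byte 1: (70 ^ e4) ^ 6f = 94 ^ 6f = fb
byte 2: (ba ^ 5e) ^ 6e = e4 ^ 6e = 8a
byte 3: (10 ^ 0f) ^ 66 = 1f ^ 66 = 79

43fb8a79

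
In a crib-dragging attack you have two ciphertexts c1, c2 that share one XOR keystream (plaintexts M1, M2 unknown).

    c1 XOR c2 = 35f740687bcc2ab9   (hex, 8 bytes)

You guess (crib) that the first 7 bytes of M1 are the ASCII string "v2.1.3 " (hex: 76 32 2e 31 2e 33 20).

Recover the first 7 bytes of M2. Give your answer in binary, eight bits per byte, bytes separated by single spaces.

01000011 11000101 01101110 01011001 01010101 11111111 00001010

Since c1 ⊕ c2 = M1 ⊕ M2, XORing with the guessed M1 bytes yields the corresponding M2 bytes: M2 = (c1 ⊕ c2) ⊕ M1.
 53 ^ 118 =  67
247 ^  50 = 197
 64 ^  46 = 110
104 ^  49 =  89
123 ^  46 =  85
204 ^  51 = 255
 42 ^  32 =  10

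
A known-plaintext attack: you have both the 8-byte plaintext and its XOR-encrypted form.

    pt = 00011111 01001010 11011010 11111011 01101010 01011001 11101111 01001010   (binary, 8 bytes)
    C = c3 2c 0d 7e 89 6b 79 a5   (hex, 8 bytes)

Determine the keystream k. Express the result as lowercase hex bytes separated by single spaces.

dc 66 d7 85 e3 32 96 ef

Since C = pt ⊕ k, XORing both sides with pt gives k = pt ⊕ C.
byte 0: 00011111 XOR 11000011 = 11011100
byte 1: 01001010 XOR 00101100 = 01100110
byte 2: 11011010 XOR 00001101 = 11010111
byte 3: 11111011 XOR 01111110 = 10000101
byte 4: 01101010 XOR 10001001 = 11100011
byte 5: 01011001 XOR 01101011 = 00110010
byte 6: 11101111 XOR 01111001 = 10010110
byte 7: 01001010 XOR 10100101 = 11101111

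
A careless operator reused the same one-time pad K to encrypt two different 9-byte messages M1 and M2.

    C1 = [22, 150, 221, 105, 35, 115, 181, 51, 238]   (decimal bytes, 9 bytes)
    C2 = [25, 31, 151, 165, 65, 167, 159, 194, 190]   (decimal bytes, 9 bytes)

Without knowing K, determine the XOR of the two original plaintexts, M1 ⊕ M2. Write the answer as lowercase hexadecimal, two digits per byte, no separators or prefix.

0f894acc62d42af150

C1 ⊕ C2 = (M1 ⊕ K) ⊕ (M2 ⊕ K) = M1 ⊕ M2 — the shared key cancels under XOR.
byte 0: 00010110 xor 00011001 = 00001111
byte 1: 10010110 xor 00011111 = 10001001
byte 2: 11011101 xor 10010111 = 01001010
byte 3: 01101001 xor 10100101 = 11001100
byte 4: 00100011 xor 01000001 = 01100010
byte 5: 01110011 xor 10100111 = 11010100
byte 6: 10110101 xor 10011111 = 00101010
byte 7: 00110011 xor 11000010 = 11110001
byte 8: 11101110 xor 10111110 = 01010000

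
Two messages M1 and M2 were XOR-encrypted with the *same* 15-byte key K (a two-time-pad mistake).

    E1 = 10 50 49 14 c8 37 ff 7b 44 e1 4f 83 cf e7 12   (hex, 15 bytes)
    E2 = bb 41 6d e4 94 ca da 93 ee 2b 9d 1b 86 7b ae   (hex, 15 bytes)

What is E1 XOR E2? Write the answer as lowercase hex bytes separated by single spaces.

ab 11 24 f0 5c fd 25 e8 aa ca d2 98 49 9c bc

E1 ⊕ E2 = (M1 ⊕ K) ⊕ (M2 ⊕ K) = M1 ⊕ M2 — the shared key cancels under XOR.
10 XOR bb = ab
50 XOR 41 = 11
49 XOR 6d = 24
14 XOR e4 = f0
c8 XOR 94 = 5c
37 XOR ca = fd
ff XOR da = 25
7b XOR 93 = e8
44 XOR ee = aa
e1 XOR 2b = ca
4f XOR 9d = d2
83 XOR 1b = 98
cf XOR 86 = 49
e7 XOR 7b = 9c
12 XOR ae = bc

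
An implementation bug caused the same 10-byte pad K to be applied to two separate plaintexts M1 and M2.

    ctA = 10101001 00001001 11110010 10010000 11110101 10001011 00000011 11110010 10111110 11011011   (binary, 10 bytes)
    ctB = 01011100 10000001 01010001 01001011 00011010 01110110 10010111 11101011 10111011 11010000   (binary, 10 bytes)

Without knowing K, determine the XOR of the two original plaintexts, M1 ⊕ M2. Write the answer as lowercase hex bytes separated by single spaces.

ctA ⊕ ctB = (M1 ⊕ K) ⊕ (M2 ⊕ K) = M1 ⊕ M2 — the shared key cancels under XOR.
a9 ⊕ 5c = f5
09 ⊕ 81 = 88
f2 ⊕ 51 = a3
90 ⊕ 4b = db
f5 ⊕ 1a = ef
8b ⊕ 76 = fd
03 ⊕ 97 = 94
f2 ⊕ eb = 19
be ⊕ bb = 05
db ⊕ d0 = 0b

f5 88 a3 db ef fd 94 19 05 0b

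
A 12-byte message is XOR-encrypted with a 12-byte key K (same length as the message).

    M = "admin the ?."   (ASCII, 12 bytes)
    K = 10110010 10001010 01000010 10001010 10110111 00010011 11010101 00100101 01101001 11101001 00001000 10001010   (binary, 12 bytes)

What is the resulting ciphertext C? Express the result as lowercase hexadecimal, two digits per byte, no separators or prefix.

XOR is its own inverse, so applying the key byte-wise gives the result directly.
byte 0:  97 ⊕ 178 = 211
byte 1: 100 ⊕ 138 = 238
byte 2: 109 ⊕  66 =  47
byte 3: 105 ⊕ 138 = 227
byte 4: 110 ⊕ 183 = 217
byte 5:  32 ⊕  19 =  51
byte 6: 116 ⊕ 213 = 161
byte 7: 104 ⊕  37 =  77
byte 8: 101 ⊕ 105 =  12
byte 9:  32 ⊕ 233 = 201
byte 10:  63 ⊕   8 =  55
byte 11:  46 ⊕ 138 = 164

d3ee2fe3d933a14d0cc937a4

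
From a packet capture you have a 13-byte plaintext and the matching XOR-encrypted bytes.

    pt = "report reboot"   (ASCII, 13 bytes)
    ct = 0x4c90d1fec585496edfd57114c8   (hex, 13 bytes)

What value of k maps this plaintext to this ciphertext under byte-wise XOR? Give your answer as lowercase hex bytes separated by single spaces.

3e f5 a1 91 b7 f1 69 1c ba b7 1e 7b bc

Since ct = pt ⊕ k, XORing both sides with pt gives k = pt ⊕ ct.
01110010 ^ 01001100 = 00111110
01100101 ^ 10010000 = 11110101
01110000 ^ 11010001 = 10100001
01101111 ^ 11111110 = 10010001
01110010 ^ 11000101 = 10110111
01110100 ^ 10000101 = 11110001
00100000 ^ 01001001 = 01101001
01110010 ^ 01101110 = 00011100
01100101 ^ 11011111 = 10111010
01100010 ^ 11010101 = 10110111
01101111 ^ 01110001 = 00011110
01101111 ^ 00010100 = 01111011
01110100 ^ 11001000 = 10111100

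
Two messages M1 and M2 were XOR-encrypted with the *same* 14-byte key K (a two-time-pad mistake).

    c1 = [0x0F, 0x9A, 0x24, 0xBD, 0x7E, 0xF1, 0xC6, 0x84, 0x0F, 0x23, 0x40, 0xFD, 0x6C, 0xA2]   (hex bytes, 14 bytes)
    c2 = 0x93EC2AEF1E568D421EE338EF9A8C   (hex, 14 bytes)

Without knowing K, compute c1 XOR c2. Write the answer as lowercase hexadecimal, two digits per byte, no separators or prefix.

c1 ⊕ c2 = (M1 ⊕ K) ⊕ (M2 ⊕ K) = M1 ⊕ M2 — the shared key cancels under XOR.
0f ^ 93 = 9c
9a ^ ec = 76
24 ^ 2a = 0e
bd ^ ef = 52
7e ^ 1e = 60
f1 ^ 56 = a7
c6 ^ 8d = 4b
84 ^ 42 = c6
0f ^ 1e = 11
23 ^ e3 = c0
40 ^ 38 = 78
fd ^ ef = 12
6c ^ 9a = f6
a2 ^ 8c = 2e

9c760e5260a74bc611c07812f62e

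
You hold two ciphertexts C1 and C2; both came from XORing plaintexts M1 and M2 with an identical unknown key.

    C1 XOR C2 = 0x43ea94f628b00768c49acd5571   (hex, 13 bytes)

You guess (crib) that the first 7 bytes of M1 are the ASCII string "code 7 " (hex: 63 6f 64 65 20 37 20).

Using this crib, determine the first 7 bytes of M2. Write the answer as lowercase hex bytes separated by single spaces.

20 85 f0 93 08 87 27

Since C1 ⊕ C2 = M1 ⊕ M2, XORing with the guessed M1 bytes yields the corresponding M2 bytes: M2 = (C1 ⊕ C2) ⊕ M1.
43 XOR 63 = 20
ea XOR 6f = 85
94 XOR 64 = f0
f6 XOR 65 = 93
28 XOR 20 = 08
b0 XOR 37 = 87
07 XOR 20 = 27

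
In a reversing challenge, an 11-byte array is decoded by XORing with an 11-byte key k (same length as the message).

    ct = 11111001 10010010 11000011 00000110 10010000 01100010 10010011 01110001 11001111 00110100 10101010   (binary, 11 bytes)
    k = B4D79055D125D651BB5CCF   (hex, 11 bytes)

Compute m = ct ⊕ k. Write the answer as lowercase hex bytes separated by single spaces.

4d 45 53 53 41 47 45 20 74 68 65

249 xor 180 =  77
146 xor 215 =  69
195 xor 144 =  83
  6 xor  85 =  83
144 xor 209 =  65
 98 xor  37 =  71
147 xor 214 =  69
113 xor  81 =  32
207 xor 187 = 116
 52 xor  92 = 104
170 xor 207 = 101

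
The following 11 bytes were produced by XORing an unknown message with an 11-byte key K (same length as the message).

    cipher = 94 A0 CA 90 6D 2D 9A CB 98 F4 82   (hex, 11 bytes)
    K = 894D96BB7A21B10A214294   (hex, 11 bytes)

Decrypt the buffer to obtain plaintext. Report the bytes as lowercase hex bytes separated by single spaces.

1d ed 5c 2b 17 0c 2b c1 b9 b6 16

XOR is its own inverse, so applying the key byte-wise gives the result directly.
byte 0: 94 XOR 89 = 1d
byte 1: a0 XOR 4d = ed
byte 2: ca XOR 96 = 5c
byte 3: 90 XOR bb = 2b
byte 4: 6d XOR 7a = 17
byte 5: 2d XOR 21 = 0c
byte 6: 9a XOR b1 = 2b
byte 7: cb XOR 0a = c1
byte 8: 98 XOR 21 = b9
byte 9: f4 XOR 42 = b6
byte 10: 82 XOR 94 = 16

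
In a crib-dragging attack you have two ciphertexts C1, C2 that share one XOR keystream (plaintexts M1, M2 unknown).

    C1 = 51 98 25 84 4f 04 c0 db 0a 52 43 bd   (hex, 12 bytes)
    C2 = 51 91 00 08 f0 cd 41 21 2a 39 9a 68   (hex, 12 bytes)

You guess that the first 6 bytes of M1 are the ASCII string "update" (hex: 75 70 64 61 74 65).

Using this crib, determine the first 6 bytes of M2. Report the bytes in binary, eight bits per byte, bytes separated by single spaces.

01110101 01111001 01000001 11101101 11001011 10101100

First, C1 ⊕ C2 = (M1 ⊕ K) ⊕ (M2 ⊕ K) = M1 ⊕ M2, so the key drops out. Then M2 = (M1 ⊕ M2) ⊕ M1 over the first 6 bytes.
byte 0: (51 ^ 51) ^ 75 = 00 ^ 75 = 75
byte 1: (98 ^ 91) ^ 70 = 09 ^ 70 = 79
byte 2: (25 ^ 00) ^ 64 = 25 ^ 64 = 41
byte 3: (84 ^ 08) ^ 61 = 8c ^ 61 = ed
byte 4: (4f ^ f0) ^ 74 = bf ^ 74 = cb
byte 5: (04 ^ cd) ^ 65 = c9 ^ 65 = ac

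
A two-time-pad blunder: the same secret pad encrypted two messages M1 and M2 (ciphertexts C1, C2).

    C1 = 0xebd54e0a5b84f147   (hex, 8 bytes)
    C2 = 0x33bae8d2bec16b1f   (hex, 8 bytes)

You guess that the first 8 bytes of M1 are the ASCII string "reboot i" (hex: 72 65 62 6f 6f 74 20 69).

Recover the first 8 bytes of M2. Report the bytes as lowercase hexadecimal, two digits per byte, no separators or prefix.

First, C1 ⊕ C2 = (M1 ⊕ K) ⊕ (M2 ⊕ K) = M1 ⊕ M2, so the key drops out. Then M2 = (M1 ⊕ M2) ⊕ M1 over the first 8 bytes.
byte 0: (eb xor 33) xor 72 = d8 xor 72 = aa
byte 1: (d5 xor ba) xor 65 = 6f xor 65 = 0a
byte 2: (4e xor e8) xor 62 = a6 xor 62 = c4
byte 3: (0a xor d2) xor 6f = d8 xor 6f = b7
byte 4: (5b xor be) xor 6f = e5 xor 6f = 8a
byte 5: (84 xor c1) xor 74 = 45 xor 74 = 31
byte 6: (f1 xor 6b) xor 20 = 9a xor 20 = ba
byte 7: (47 xor 1f) xor 69 = 58 xor 69 = 31

aa0ac4b78a31ba31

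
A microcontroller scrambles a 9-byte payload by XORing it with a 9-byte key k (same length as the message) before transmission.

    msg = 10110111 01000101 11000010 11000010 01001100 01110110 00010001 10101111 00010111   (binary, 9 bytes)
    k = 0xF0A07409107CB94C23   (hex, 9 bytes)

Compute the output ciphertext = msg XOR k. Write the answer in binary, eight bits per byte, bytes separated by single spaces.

XOR is its own inverse, so applying the key byte-wise gives the result directly.
10110111 ^ 11110000 = 01000111
01000101 ^ 10100000 = 11100101
11000010 ^ 01110100 = 10110110
11000010 ^ 00001001 = 11001011
01001100 ^ 00010000 = 01011100
01110110 ^ 01111100 = 00001010
00010001 ^ 10111001 = 10101000
10101111 ^ 01001100 = 11100011
00010111 ^ 00100011 = 00110100

01000111 11100101 10110110 11001011 01011100 00001010 10101000 11100011 00110100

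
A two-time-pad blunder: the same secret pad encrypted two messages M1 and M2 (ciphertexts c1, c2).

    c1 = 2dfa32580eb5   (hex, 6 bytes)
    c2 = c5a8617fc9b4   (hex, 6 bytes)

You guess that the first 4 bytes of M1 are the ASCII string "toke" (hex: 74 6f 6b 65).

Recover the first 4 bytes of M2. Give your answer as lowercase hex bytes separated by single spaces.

9c 3d 38 42

First, c1 ⊕ c2 = (M1 ⊕ K) ⊕ (M2 ⊕ K) = M1 ⊕ M2, so the key drops out. Then M2 = (M1 ⊕ M2) ⊕ M1 over the first 4 bytes.
byte 0: (2d xor c5) xor 74 = e8 xor 74 = 9c
byte 1: (fa xor a8) xor 6f = 52 xor 6f = 3d
byte 2: (32 xor 61) xor 6b = 53 xor 6b = 38
byte 3: (58 xor 7f) xor 65 = 27 xor 65 = 42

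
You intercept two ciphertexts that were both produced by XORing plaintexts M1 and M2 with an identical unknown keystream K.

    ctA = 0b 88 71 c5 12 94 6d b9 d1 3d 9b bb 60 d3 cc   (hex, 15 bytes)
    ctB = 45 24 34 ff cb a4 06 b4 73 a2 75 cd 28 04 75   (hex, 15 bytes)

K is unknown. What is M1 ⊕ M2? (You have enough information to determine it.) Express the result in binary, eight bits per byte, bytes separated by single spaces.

01001110 10101100 01000101 00111010 11011001 00110000 01101011 00001101 10100010 10011111 11101110 01110110 01001000 11010111 10111001

ctA ⊕ ctB = (M1 ⊕ K) ⊕ (M2 ⊕ K) = M1 ⊕ M2 — the shared key cancels under XOR.
 11 ⊕  69 =  78
136 ⊕  36 = 172
113 ⊕  52 =  69
197 ⊕ 255 =  58
 18 ⊕ 203 = 217
148 ⊕ 164 =  48
109 ⊕   6 = 107
185 ⊕ 180 =  13
209 ⊕ 115 = 162
 61 ⊕ 162 = 159
155 ⊕ 117 = 238
187 ⊕ 205 = 118
 96 ⊕  40 =  72
211 ⊕   4 = 215
204 ⊕ 117 = 185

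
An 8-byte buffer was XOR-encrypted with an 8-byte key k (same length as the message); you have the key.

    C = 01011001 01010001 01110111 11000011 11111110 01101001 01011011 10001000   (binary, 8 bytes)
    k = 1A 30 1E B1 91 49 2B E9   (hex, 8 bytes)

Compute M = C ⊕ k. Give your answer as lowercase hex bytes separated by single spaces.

59 ⊕ 1a = 43
51 ⊕ 30 = 61
77 ⊕ 1e = 69
c3 ⊕ b1 = 72
fe ⊕ 91 = 6f
69 ⊕ 49 = 20
5b ⊕ 2b = 70
88 ⊕ e9 = 61

43 61 69 72 6f 20 70 61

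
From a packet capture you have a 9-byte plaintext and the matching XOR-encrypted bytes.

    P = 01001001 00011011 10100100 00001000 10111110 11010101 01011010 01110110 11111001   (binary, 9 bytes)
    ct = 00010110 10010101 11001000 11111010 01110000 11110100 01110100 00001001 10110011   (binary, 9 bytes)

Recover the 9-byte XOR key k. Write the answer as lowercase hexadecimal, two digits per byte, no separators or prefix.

5f8e6cf2ce212e7f4a

Since ct = P ⊕ k, XORing both sides with P gives k = P ⊕ ct.
49 xor 16 = 5f
1b xor 95 = 8e
a4 xor c8 = 6c
08 xor fa = f2
be xor 70 = ce
d5 xor f4 = 21
5a xor 74 = 2e
76 xor 09 = 7f
f9 xor b3 = 4a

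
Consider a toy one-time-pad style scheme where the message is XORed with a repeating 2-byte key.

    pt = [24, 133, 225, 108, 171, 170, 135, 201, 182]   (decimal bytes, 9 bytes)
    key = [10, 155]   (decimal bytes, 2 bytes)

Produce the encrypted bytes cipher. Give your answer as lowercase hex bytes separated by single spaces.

12 1e eb f7 a1 31 8d 52 bc

The 2-byte key repeats, so the effective keystream is 0a 9b 0a 9b 0a 9b 0a 9b 0a.
byte 0: 00011000 XOR 00001010 = 00010010
byte 1: 10000101 XOR 10011011 = 00011110
byte 2: 11100001 XOR 00001010 = 11101011
byte 3: 01101100 XOR 10011011 = 11110111
byte 4: 10101011 XOR 00001010 = 10100001
byte 5: 10101010 XOR 10011011 = 00110001
byte 6: 10000111 XOR 00001010 = 10001101
byte 7: 11001001 XOR 10011011 = 01010010
byte 8: 10110110 XOR 00001010 = 10111100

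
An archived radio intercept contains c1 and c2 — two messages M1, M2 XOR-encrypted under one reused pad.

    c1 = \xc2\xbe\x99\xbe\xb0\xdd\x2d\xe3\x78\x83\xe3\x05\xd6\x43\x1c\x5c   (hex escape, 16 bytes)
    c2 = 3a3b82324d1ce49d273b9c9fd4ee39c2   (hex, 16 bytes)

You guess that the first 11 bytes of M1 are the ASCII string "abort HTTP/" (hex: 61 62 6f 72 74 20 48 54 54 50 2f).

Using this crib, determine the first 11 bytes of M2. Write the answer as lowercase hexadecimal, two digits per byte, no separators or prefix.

First, c1 ⊕ c2 = (M1 ⊕ K) ⊕ (M2 ⊕ K) = M1 ⊕ M2, so the key drops out. Then M2 = (M1 ⊕ M2) ⊕ M1 over the first 11 bytes.
byte 0: (c2 xor 3a) xor 61 = f8 xor 61 = 99
byte 1: (be xor 3b) xor 62 = 85 xor 62 = e7
byte 2: (99 xor 82) xor 6f = 1b xor 6f = 74
byte 3: (be xor 32) xor 72 = 8c xor 72 = fe
byte 4: (b0 xor 4d) xor 74 = fd xor 74 = 89
byte 5: (dd xor 1c) xor 20 = c1 xor 20 = e1
byte 6: (2d xor e4) xor 48 = c9 xor 48 = 81
byte 7: (e3 xor 9d) xor 54 = 7e xor 54 = 2a
byte 8: (78 xor 27) xor 54 = 5f xor 54 = 0b
byte 9: (83 xor 3b) xor 50 = b8 xor 50 = e8
byte 10: (e3 xor 9c) xor 2f = 7f xor 2f = 50

99e774fe89e1812a0be850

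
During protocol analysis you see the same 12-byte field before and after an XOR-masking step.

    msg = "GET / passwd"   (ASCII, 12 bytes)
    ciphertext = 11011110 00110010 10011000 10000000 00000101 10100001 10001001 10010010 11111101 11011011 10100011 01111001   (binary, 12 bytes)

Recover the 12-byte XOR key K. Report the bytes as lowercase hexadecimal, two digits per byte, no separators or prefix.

Since ciphertext = msg ⊕ K, XORing both sides with msg gives K = msg ⊕ ciphertext.
byte 0: 01000111 XOR 11011110 = 10011001
byte 1: 01000101 XOR 00110010 = 01110111
byte 2: 01010100 XOR 10011000 = 11001100
byte 3: 00100000 XOR 10000000 = 10100000
byte 4: 00101111 XOR 00000101 = 00101010
byte 5: 00100000 XOR 10100001 = 10000001
byte 6: 01110000 XOR 10001001 = 11111001
byte 7: 01100001 XOR 10010010 = 11110011
byte 8: 01110011 XOR 11111101 = 10001110
byte 9: 01110011 XOR 11011011 = 10101000
byte 10: 01110111 XOR 10100011 = 11010100
byte 11: 01100100 XOR 01111001 = 00011101

9977cca02a81f9f38ea8d41d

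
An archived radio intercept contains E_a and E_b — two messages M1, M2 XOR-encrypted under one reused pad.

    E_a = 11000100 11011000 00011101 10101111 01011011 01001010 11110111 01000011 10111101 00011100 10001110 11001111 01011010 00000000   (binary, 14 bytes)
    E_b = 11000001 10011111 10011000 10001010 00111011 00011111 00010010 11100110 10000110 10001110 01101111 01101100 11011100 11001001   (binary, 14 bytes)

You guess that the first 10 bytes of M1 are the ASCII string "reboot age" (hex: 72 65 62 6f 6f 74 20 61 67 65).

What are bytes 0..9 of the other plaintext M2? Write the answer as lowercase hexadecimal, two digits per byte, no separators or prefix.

7722e74a0f21c5c45cf7

First, E_a ⊕ E_b = (M1 ⊕ K) ⊕ (M2 ⊕ K) = M1 ⊕ M2, so the key drops out. Then M2 = (M1 ⊕ M2) ⊕ M1 over the first 10 bytes.
byte 0: (c4 ⊕ c1) ⊕ 72 = 05 ⊕ 72 = 77
byte 1: (d8 ⊕ 9f) ⊕ 65 = 47 ⊕ 65 = 22
byte 2: (1d ⊕ 98) ⊕ 62 = 85 ⊕ 62 = e7
byte 3: (af ⊕ 8a) ⊕ 6f = 25 ⊕ 6f = 4a
byte 4: (5b ⊕ 3b) ⊕ 6f = 60 ⊕ 6f = 0f
byte 5: (4a ⊕ 1f) ⊕ 74 = 55 ⊕ 74 = 21
byte 6: (f7 ⊕ 12) ⊕ 20 = e5 ⊕ 20 = c5
byte 7: (43 ⊕ e6) ⊕ 61 = a5 ⊕ 61 = c4
byte 8: (bd ⊕ 86) ⊕ 67 = 3b ⊕ 67 = 5c
byte 9: (1c ⊕ 8e) ⊕ 65 = 92 ⊕ 65 = f7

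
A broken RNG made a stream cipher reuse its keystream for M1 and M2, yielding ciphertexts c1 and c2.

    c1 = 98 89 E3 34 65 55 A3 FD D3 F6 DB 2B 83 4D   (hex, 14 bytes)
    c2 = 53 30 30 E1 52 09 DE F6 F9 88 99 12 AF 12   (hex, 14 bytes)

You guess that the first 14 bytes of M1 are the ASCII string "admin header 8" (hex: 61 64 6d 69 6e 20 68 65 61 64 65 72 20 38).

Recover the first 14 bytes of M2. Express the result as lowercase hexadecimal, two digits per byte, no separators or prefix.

First, c1 ⊕ c2 = (M1 ⊕ K) ⊕ (M2 ⊕ K) = M1 ⊕ M2, so the key drops out. Then M2 = (M1 ⊕ M2) ⊕ M1 over the first 14 bytes.
byte 0: (98 XOR 53) XOR 61 = cb XOR 61 = aa
byte 1: (89 XOR 30) XOR 64 = b9 XOR 64 = dd
byte 2: (e3 XOR 30) XOR 6d = d3 XOR 6d = be
byte 3: (34 XOR e1) XOR 69 = d5 XOR 69 = bc
byte 4: (65 XOR 52) XOR 6e = 37 XOR 6e = 59
byte 5: (55 XOR 09) XOR 20 = 5c XOR 20 = 7c
byte 6: (a3 XOR de) XOR 68 = 7d XOR 68 = 15
byte 7: (fd XOR f6) XOR 65 = 0b XOR 65 = 6e
byte 8: (d3 XOR f9) XOR 61 = 2a XOR 61 = 4b
byte 9: (f6 XOR 88) XOR 64 = 7e XOR 64 = 1a
byte 10: (db XOR 99) XOR 65 = 42 XOR 65 = 27
byte 11: (2b XOR 12) XOR 72 = 39 XOR 72 = 4b
byte 12: (83 XOR af) XOR 20 = 2c XOR 20 = 0c
byte 13: (4d XOR 12) XOR 38 = 5f XOR 38 = 67

aaddbebc597c156e4b1a274b0c67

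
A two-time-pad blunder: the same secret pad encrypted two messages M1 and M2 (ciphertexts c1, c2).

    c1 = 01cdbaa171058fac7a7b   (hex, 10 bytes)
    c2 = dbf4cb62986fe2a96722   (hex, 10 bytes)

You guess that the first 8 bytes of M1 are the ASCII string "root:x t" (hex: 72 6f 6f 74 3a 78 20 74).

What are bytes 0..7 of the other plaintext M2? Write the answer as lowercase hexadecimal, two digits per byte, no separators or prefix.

a8561eb7d3124d71

First, c1 ⊕ c2 = (M1 ⊕ K) ⊕ (M2 ⊕ K) = M1 ⊕ M2, so the key drops out. Then M2 = (M1 ⊕ M2) ⊕ M1 over the first 8 bytes.
byte 0: (01 ⊕ db) ⊕ 72 = da ⊕ 72 = a8
byte 1: (cd ⊕ f4) ⊕ 6f = 39 ⊕ 6f = 56
byte 2: (ba ⊕ cb) ⊕ 6f = 71 ⊕ 6f = 1e
byte 3: (a1 ⊕ 62) ⊕ 74 = c3 ⊕ 74 = b7
byte 4: (71 ⊕ 98) ⊕ 3a = e9 ⊕ 3a = d3
byte 5: (05 ⊕ 6f) ⊕ 78 = 6a ⊕ 78 = 12
byte 6: (8f ⊕ e2) ⊕ 20 = 6d ⊕ 20 = 4d
byte 7: (ac ⊕ a9) ⊕ 74 = 05 ⊕ 74 = 71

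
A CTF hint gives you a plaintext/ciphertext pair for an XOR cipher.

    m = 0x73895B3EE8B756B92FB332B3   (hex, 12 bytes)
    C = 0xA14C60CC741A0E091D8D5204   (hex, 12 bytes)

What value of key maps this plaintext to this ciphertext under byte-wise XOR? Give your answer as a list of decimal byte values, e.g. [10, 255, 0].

[210, 197, 59, 242, 156, 173, 88, 176, 50, 62, 96, 183]

Since C = m ⊕ key, XORing both sides with m gives key = m ⊕ C.
01110011 ⊕ 10100001 = 11010010
10001001 ⊕ 01001100 = 11000101
01011011 ⊕ 01100000 = 00111011
00111110 ⊕ 11001100 = 11110010
11101000 ⊕ 01110100 = 10011100
10110111 ⊕ 00011010 = 10101101
01010110 ⊕ 00001110 = 01011000
10111001 ⊕ 00001001 = 10110000
00101111 ⊕ 00011101 = 00110010
10110011 ⊕ 10001101 = 00111110
00110010 ⊕ 01010010 = 01100000
10110011 ⊕ 00000100 = 10110111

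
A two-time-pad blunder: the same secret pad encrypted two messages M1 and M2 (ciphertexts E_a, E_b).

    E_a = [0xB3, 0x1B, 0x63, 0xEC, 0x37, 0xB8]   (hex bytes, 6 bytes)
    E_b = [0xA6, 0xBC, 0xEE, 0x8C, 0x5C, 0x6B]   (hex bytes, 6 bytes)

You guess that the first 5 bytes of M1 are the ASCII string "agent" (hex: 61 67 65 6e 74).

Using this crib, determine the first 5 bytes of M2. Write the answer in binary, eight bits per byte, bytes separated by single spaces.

01110100 11000000 11101000 00001110 00011111

First, E_a ⊕ E_b = (M1 ⊕ K) ⊕ (M2 ⊕ K) = M1 ⊕ M2, so the key drops out. Then M2 = (M1 ⊕ M2) ⊕ M1 over the first 5 bytes.
byte 0: (b3 xor a6) xor 61 = 15 xor 61 = 74
byte 1: (1b xor bc) xor 67 = a7 xor 67 = c0
byte 2: (63 xor ee) xor 65 = 8d xor 65 = e8
byte 3: (ec xor 8c) xor 6e = 60 xor 6e = 0e
byte 4: (37 xor 5c) xor 74 = 6b xor 74 = 1f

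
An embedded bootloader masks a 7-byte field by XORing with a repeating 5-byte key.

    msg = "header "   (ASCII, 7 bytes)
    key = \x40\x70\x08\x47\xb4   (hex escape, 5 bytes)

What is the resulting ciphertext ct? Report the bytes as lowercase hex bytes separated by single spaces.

28 15 69 23 d1 32 50

The 5-byte key repeats, so the effective keystream is 40 70 08 47 b4 40 70.
byte 0: 01101000 ⊕ 01000000 = 00101000
byte 1: 01100101 ⊕ 01110000 = 00010101
byte 2: 01100001 ⊕ 00001000 = 01101001
byte 3: 01100100 ⊕ 01000111 = 00100011
byte 4: 01100101 ⊕ 10110100 = 11010001
byte 5: 01110010 ⊕ 01000000 = 00110010
byte 6: 00100000 ⊕ 01110000 = 01010000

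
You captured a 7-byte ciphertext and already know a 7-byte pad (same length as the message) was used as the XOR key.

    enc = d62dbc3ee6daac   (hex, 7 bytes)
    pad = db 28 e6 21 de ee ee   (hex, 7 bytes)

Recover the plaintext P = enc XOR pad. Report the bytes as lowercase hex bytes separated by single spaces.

0d 05 5a 1f 38 34 42

XOR is its own inverse, so applying the key byte-wise gives the result directly.
d6 ^ db = 0d
2d ^ 28 = 05
bc ^ e6 = 5a
3e ^ 21 = 1f
e6 ^ de = 38
da ^ ee = 34
ac ^ ee = 42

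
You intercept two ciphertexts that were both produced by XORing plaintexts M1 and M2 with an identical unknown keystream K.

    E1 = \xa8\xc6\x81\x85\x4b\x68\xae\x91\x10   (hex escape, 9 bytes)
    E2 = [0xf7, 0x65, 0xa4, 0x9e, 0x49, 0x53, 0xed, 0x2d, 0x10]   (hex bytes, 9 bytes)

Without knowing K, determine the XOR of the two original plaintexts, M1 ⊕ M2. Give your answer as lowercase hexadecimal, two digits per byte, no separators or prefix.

5fa3251b023b43bc00

E1 ⊕ E2 = (M1 ⊕ K) ⊕ (M2 ⊕ K) = M1 ⊕ M2 — the shared key cancels under XOR.
a8 XOR f7 = 5f
c6 XOR 65 = a3
81 XOR a4 = 25
85 XOR 9e = 1b
4b XOR 49 = 02
68 XOR 53 = 3b
ae XOR ed = 43
91 XOR 2d = bc
10 XOR 10 = 00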